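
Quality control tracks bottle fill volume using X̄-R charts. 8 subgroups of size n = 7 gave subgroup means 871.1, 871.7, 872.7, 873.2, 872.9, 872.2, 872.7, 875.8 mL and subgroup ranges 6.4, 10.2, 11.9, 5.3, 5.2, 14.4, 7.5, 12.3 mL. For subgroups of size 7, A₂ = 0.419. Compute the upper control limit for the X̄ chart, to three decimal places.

X̄̄ = (871.1 + 871.7 + 872.7 + 873.2 + 872.9 + 872.2 + 872.7 + 875.8) / 8 = 6982.3000 / 8 = 872.7875
R̄ = (6.4 + 10.2 + 11.9 + 5.3 + 5.2 + 14.4 + 7.5 + 12.3) / 8 = 73.2000 / 8 = 9.1500
UCL = X̄̄ + A₂·R̄ = 872.7875 + 0.419 × 9.1500 = 876.6214

876.621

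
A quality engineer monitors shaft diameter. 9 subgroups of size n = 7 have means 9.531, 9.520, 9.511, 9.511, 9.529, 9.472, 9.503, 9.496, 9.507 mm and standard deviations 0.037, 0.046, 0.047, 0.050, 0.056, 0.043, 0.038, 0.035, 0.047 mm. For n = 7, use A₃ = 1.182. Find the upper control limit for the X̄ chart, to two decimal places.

X̄̄ = (9.531 + 9.520 + 9.511 + 9.511 + 9.529 + 9.472 + 9.503 + 9.496 + 9.507) / 9 = 9.5089
s̄ = (0.037 + 0.046 + 0.047 + 0.050 + 0.056 + 0.043 + 0.038 + 0.035 + 0.047) / 9 = 0.0443
UCL = X̄̄ + A₃·s̄ = 9.5089 + 1.182 × 0.0443 = 9.5613

9.56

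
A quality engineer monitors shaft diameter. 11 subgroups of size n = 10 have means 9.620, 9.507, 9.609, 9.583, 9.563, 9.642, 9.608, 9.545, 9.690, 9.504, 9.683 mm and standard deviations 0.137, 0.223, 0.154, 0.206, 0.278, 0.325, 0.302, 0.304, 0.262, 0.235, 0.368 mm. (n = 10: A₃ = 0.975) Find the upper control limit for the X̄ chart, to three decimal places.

9.843

X̄̄ = (9.620 + 9.507 + 9.609 + 9.583 + 9.563 + 9.642 + 9.608 + 9.545 + 9.690 + 9.504 + 9.683) / 11 = 9.5958
s̄ = (0.137 + 0.223 + 0.154 + 0.206 + 0.278 + 0.325 + 0.302 + 0.304 + 0.262 + 0.235 + 0.368) / 11 = 0.2540
UCL = X̄̄ + A₃·s̄ = 9.5958 + 0.975 × 0.2540 = 9.8435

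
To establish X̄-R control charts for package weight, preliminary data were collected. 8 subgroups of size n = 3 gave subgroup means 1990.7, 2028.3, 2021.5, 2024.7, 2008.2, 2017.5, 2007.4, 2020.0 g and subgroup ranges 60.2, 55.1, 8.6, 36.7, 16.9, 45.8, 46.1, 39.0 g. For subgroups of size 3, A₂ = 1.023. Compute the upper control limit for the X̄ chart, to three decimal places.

X̄̄ = (1990.7 + 2028.3 + 2021.5 + 2024.7 + 2008.2 + 2017.5 + 2007.4 + 2020.0) / 8 = 16118.3000 / 8 = 2014.7875
R̄ = (60.2 + 55.1 + 8.6 + 36.7 + 16.9 + 45.8 + 46.1 + 39.0) / 8 = 308.4000 / 8 = 38.5500
UCL = X̄̄ + A₂·R̄ = 2014.7875 + 1.023 × 38.5500 = 2054.2242

2054.224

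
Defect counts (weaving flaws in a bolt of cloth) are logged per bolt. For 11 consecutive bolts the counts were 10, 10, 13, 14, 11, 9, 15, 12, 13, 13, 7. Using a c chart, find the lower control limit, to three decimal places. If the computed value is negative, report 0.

c̄ = (10 + 10 + 13 + 14 + 11 + 9 + 15 + 12 + 13 + 13 + 7) / 11 = 127 / 11 = 11.5455
LCL = c̄ − 3√c̄ = 11.5455 − 3 × 3.3979 = 1.3519

1.352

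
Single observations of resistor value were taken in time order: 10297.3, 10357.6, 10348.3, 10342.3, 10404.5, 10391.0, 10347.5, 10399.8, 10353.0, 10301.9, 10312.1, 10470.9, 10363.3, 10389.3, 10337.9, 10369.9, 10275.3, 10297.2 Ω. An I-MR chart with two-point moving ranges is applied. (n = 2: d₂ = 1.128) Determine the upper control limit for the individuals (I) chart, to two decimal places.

10485.87

X̄ = (10297.3 + 10357.6 + 10348.3 + 10342.3 + 10404.5 + 10391.0 + 10347.5 + 10399.8 + 10353.0 + 10301.9 + 10312.1 + 10470.9 + 10363.3 + 10389.3 + 10337.9 + 10369.9 + 10275.3 + 10297.2) / 18 = 10353.2833
Moving ranges: 60.3, 9.3, 6.0, 62.2, 13.5, 43.5, 52.3, 46.8, 51.1, 10.2, 158.8, 107.6, 26.0, 51.4, 32.0, 94.6, 21.9; M̄R̄ = 847.5000 / 17 = 49.8529
UCL = X̄ + 3·M̄R̄/d₂ = 10353.2833 + 3 × 49.8529 / 1.128 = 10485.8709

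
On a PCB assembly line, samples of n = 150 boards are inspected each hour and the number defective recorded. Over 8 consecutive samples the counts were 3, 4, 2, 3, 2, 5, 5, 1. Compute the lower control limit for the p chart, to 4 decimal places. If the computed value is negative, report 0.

p̄ = Σdᵢ / (k·n) = 25 / (8 × 150) = 0.02083
LCL = p̄ − 3·√(p̄(1−p̄)/n) = 0.02083 − 3 × 0.01166 = -0.01415 → 0 (negative, so LCL = 0)

0.0000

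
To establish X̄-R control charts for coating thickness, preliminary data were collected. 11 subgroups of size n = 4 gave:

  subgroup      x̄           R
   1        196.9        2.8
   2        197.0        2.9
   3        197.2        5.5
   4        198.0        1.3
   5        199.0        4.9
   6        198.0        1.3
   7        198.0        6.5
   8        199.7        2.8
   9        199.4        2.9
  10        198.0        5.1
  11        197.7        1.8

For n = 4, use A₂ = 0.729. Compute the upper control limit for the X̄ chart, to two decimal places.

200.59

X̄̄ = (196.9 + 197.0 + 197.2 + 198.0 + 199.0 + 198.0 + 198.0 + 199.7 + 199.4 + 198.0 + 197.7) / 11 = 2178.9000 / 11 = 198.0818
R̄ = (2.8 + 2.9 + 5.5 + 1.3 + 4.9 + 1.3 + 6.5 + 2.8 + 2.9 + 5.1 + 1.8) / 11 = 37.8000 / 11 = 3.4364
UCL = X̄̄ + A₂·R̄ = 198.0818 + 0.729 × 3.4364 = 200.5869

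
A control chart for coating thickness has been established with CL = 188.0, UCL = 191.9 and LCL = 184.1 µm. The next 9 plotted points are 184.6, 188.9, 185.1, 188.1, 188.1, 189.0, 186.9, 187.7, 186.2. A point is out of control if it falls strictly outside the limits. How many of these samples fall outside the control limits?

All 9 points lie within [184.1, 191.9].

0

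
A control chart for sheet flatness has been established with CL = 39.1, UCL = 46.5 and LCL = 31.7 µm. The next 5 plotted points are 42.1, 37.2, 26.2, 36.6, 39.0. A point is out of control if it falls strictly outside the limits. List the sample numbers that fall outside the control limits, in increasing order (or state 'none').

3

Compare each point to [31.7, 46.5]: sample 3 = 26.2 < LCL.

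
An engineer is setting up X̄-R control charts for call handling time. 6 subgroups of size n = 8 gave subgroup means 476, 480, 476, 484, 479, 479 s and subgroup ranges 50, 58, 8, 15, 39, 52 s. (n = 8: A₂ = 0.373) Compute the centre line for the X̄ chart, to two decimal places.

X̄̄ = (476 + 480 + 476 + 484 + 479 + 479) / 6 = 2874.0000 / 6 = 479.0000
CL = X̄̄ = 479.0000

479.00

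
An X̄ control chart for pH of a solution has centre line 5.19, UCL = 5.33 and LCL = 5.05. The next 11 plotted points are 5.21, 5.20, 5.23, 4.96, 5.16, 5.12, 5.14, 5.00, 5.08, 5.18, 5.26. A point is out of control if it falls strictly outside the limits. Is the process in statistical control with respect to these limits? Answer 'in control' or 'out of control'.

Compare each point to [5.05, 5.33]: sample 4 = 4.96 < LCL; sample 8 = 5.00 < LCL.

out of control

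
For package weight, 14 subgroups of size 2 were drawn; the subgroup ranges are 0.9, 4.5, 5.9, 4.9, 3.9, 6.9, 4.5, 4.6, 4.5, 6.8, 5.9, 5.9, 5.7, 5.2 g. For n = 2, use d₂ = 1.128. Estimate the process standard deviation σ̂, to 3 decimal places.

R̄ = (0.9 + 4.5 + 5.9 + 4.9 + 3.9 + 6.9 + 4.5 + 4.6 + 4.5 + 6.8 + 5.9 + 5.9 + 5.7 + 5.2) / 14 = 5.0071
σ̂ = R̄ / d₂ = 5.0071 / 1.128 = 4.4390

4.439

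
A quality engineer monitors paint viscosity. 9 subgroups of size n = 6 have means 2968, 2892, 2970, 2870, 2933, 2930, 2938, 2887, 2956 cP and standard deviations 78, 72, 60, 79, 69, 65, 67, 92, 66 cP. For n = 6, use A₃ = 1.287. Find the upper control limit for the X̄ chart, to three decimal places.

3019.775

X̄̄ = (2968 + 2892 + 2970 + 2870 + 2933 + 2930 + 2938 + 2887 + 2956) / 9 = 2927.1111
s̄ = (78 + 72 + 60 + 79 + 69 + 65 + 67 + 92 + 66) / 9 = 72.0000
UCL = X̄̄ + A₃·s̄ = 2927.1111 + 1.287 × 72.0000 = 3019.7751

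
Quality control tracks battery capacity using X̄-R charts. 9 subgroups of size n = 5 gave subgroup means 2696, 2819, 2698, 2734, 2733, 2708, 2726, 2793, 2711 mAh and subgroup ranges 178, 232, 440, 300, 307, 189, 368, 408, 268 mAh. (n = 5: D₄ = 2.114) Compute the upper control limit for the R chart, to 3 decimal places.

631.851

R̄ = (178 + 232 + 440 + 300 + 307 + 189 + 368 + 408 + 268) / 9 = 2690.0000 / 9 = 298.8889
UCL_R = D₄·R̄ = 2.114 × 298.8889 = 631.8511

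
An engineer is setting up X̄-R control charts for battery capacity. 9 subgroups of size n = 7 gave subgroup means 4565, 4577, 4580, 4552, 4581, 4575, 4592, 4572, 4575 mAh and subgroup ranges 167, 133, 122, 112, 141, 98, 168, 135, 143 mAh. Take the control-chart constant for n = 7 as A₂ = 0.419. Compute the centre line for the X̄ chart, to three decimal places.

4574.333

X̄̄ = (4565 + 4577 + 4580 + 4552 + 4581 + 4575 + 4592 + 4572 + 4575) / 9 = 41169.0000 / 9 = 4574.3333
CL = X̄̄ = 4574.3333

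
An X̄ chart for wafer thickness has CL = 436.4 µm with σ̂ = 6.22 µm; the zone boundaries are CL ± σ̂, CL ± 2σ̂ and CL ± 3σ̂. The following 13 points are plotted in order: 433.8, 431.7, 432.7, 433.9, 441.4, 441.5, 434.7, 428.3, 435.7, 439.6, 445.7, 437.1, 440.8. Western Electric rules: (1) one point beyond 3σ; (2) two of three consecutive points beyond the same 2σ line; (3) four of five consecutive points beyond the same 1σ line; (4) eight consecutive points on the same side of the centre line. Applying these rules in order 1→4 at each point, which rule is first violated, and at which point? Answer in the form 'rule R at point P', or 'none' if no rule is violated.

none

Zone of each point (C = within 1σ̂, B = 1σ̂–2σ̂, A = 2σ̂–3σ̂, * = beyond 3σ̂; sign = side of CL): 1:-C, 2:-C, 3:-C, 4:-C, 5:+C, 6:+C, 7:-C, 8:-B, 9:-C, 10:+C, 11:+B, 12:+C, 13:+C
No rule fires across all 13 points.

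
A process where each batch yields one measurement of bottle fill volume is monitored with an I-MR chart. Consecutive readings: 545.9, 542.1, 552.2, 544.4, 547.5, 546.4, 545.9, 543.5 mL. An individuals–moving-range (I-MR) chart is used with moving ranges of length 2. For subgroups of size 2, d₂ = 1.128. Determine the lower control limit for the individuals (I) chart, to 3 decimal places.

X̄ = (545.9 + 542.1 + 552.2 + 544.4 + 547.5 + 546.4 + 545.9 + 543.5) / 8 = 545.9875
Moving ranges: 3.8, 10.1, 7.8, 3.1, 1.1, 0.5, 2.4; M̄R̄ = 28.8000 / 7 = 4.1143
LCL = X̄ − 3·M̄R̄/d₂ = 545.9875 − 3 × 4.1143 / 1.128 = 535.0453

535.045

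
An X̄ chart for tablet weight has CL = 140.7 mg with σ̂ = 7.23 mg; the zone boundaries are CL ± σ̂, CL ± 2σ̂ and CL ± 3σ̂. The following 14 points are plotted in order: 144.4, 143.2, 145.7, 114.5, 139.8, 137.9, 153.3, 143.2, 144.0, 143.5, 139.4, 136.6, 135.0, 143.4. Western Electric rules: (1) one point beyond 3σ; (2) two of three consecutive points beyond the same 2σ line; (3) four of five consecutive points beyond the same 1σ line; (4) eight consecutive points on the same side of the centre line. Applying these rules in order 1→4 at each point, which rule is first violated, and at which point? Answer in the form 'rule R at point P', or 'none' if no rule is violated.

Zone of each point (C = within 1σ̂, B = 1σ̂–2σ̂, A = 2σ̂–3σ̂, * = beyond 3σ̂; sign = side of CL): 1:+C, 2:+C, 3:+C, 4:-*, 5:-C, 6:-C, 7:+B, 8:+C, 9:+C, 10:+C, 11:-C, 12:-C, 13:-C, 14:+C
Rule 1 (one point beyond the 3σ limits) is satisfied at point 4.

rule 1 at point 4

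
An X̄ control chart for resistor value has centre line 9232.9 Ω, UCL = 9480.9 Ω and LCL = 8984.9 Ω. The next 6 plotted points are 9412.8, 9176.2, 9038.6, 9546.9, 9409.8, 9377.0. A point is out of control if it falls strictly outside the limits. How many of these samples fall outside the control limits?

Compare each point to [8984.9, 9480.9]: sample 4 = 9546.9 > UCL.

1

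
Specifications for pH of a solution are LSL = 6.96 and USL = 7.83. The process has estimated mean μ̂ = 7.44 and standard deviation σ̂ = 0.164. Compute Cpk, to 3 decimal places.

Cpu = (USL − μ̂) / (3σ̂) = (7.83 − 7.44) / (3 × 0.164) = 0.7927; Cpl = (μ̂ − LSL) / (3σ̂) = (7.44 − 6.96) / (3 × 0.164) = 0.9756; Cpk = min(Cpu, Cpl) = 0.7927

0.793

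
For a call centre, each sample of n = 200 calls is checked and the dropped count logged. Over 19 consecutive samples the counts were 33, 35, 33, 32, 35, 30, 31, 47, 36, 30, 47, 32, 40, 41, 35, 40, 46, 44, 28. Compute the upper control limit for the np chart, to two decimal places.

52.98

p̄ = Σdᵢ / (k·n) = 695 / (19 × 200) = 0.18289
UCL = np̄ + 3·√(np̄(1−p̄)) = 36.5789 + 3 × √(36.5789×0.81711) = 36.5789 + 3 × 5.4671 = 52.9802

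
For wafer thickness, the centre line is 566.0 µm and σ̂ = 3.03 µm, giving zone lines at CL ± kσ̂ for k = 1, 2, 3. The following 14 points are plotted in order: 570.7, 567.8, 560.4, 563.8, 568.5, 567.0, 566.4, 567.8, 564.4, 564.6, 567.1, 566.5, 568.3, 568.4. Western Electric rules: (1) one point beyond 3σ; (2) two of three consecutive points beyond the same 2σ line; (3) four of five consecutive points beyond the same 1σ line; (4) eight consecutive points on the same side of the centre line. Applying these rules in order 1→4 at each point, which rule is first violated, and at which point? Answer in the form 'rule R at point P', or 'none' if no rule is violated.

none

Zone of each point (C = within 1σ̂, B = 1σ̂–2σ̂, A = 2σ̂–3σ̂, * = beyond 3σ̂; sign = side of CL): 1:+B, 2:+C, 3:-B, 4:-C, 5:+C, 6:+C, 7:+C, 8:+C, 9:-C, 10:-C, 11:+C, 12:+C, 13:+C, 14:+C
No rule fires across all 14 points.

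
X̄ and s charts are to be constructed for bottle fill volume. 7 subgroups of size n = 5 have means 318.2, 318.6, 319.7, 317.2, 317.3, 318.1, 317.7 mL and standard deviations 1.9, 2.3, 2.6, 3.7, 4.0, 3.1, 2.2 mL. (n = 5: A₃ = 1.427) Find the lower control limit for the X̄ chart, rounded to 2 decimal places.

X̄̄ = (318.2 + 318.6 + 319.7 + 317.2 + 317.3 + 318.1 + 317.7) / 7 = 318.1143
s̄ = (1.9 + 2.3 + 2.6 + 3.7 + 4.0 + 3.1 + 2.2) / 7 = 2.8286
LCL = X̄̄ − A₃·s̄ = 318.1143 − 1.427 × 2.8286 = 314.0779

314.08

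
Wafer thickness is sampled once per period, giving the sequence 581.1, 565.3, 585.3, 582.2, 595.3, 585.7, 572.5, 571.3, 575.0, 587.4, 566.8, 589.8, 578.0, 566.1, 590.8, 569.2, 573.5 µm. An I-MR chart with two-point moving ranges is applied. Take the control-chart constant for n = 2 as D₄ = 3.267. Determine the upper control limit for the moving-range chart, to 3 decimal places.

Moving ranges: 15.8, 20.0, 3.1, 13.1, 9.6, 13.2, 1.2, 3.7, 12.4, 20.6, 23.0, 11.8, 11.9, 24.7, 21.6, 4.3; M̄R̄ = 210.0000 / 16 = 13.1250
UCL_MR = D₄·M̄R̄ = 3.267 × 13.1250 = 42.8794

42.879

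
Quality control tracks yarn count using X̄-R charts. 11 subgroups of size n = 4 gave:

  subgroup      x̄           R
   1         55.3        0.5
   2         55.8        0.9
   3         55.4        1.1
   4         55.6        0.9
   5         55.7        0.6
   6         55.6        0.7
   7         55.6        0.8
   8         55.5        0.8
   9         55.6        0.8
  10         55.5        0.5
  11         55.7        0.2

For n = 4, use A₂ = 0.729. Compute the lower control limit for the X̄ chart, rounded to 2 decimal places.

55.06

X̄̄ = (55.3 + 55.8 + 55.4 + 55.6 + 55.7 + 55.6 + 55.6 + 55.5 + 55.6 + 55.5 + 55.7) / 11 = 611.3000 / 11 = 55.5727
R̄ = (0.5 + 0.9 + 1.1 + 0.9 + 0.6 + 0.7 + 0.8 + 0.8 + 0.8 + 0.5 + 0.2) / 11 = 7.8000 / 11 = 0.7091
LCL = X̄̄ − A₂·R̄ = 55.5727 − 0.729 × 0.7091 = 55.0558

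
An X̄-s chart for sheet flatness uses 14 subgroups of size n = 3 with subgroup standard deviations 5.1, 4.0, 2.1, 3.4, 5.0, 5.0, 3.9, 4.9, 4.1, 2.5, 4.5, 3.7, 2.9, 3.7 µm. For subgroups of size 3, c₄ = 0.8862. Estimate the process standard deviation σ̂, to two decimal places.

4.42

s̄ = (5.1 + 4.0 + 2.1 + 3.4 + 5.0 + 5.0 + 3.9 + 4.9 + 4.1 + 2.5 + 4.5 + 3.7 + 2.9 + 3.7) / 14 = 3.9143
σ̂ = s̄ / c₄ = 3.9143 / 0.8862 = 4.4169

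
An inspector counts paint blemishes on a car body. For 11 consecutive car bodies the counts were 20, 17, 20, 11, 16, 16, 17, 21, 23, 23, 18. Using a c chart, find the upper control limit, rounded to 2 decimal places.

c̄ = (20 + 17 + 20 + 11 + 16 + 16 + 17 + 21 + 23 + 23 + 18) / 11 = 202 / 11 = 18.3636
UCL = c̄ + 3√c̄ = 18.3636 + 3 × √18.3636 = 18.3636 + 3 × 4.2853 = 31.2195

31.22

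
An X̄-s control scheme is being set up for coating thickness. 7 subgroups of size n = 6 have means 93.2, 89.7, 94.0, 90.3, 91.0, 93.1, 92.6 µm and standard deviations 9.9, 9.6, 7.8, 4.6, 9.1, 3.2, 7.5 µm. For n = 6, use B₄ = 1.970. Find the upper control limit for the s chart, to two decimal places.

s̄ = (9.9 + 9.6 + 7.8 + 4.6 + 9.1 + 3.2 + 7.5) / 7 = 7.3857
UCL_s = B₄·s̄ = 1.970 × 7.3857 = 14.5499

14.55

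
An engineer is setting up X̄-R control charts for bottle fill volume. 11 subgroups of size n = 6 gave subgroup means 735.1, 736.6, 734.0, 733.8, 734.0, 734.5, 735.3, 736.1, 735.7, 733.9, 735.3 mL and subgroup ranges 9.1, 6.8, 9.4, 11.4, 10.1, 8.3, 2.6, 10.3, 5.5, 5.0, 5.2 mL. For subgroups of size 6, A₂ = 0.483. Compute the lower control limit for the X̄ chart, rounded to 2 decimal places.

731.26

X̄̄ = (735.1 + 736.6 + 734.0 + 733.8 + 734.0 + 734.5 + 735.3 + 736.1 + 735.7 + 733.9 + 735.3) / 11 = 8084.3000 / 11 = 734.9364
R̄ = (9.1 + 6.8 + 9.4 + 11.4 + 10.1 + 8.3 + 2.6 + 10.3 + 5.5 + 5.0 + 5.2) / 11 = 83.7000 / 11 = 7.6091
LCL = X̄̄ − A₂·R̄ = 734.9364 − 0.483 × 7.6091 = 731.2612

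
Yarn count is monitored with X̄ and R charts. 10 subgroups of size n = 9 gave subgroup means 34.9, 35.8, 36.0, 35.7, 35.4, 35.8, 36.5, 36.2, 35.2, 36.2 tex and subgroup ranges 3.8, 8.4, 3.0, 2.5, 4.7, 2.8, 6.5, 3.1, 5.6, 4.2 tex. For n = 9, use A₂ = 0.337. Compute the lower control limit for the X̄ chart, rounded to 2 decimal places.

34.27

X̄̄ = (34.9 + 35.8 + 36.0 + 35.7 + 35.4 + 35.8 + 36.5 + 36.2 + 35.2 + 36.2) / 10 = 357.7000 / 10 = 35.7700
R̄ = (3.8 + 8.4 + 3.0 + 2.5 + 4.7 + 2.8 + 6.5 + 3.1 + 5.6 + 4.2) / 10 = 44.6000 / 10 = 4.4600
LCL = X̄̄ − A₂·R̄ = 35.7700 − 0.337 × 4.4600 = 34.2670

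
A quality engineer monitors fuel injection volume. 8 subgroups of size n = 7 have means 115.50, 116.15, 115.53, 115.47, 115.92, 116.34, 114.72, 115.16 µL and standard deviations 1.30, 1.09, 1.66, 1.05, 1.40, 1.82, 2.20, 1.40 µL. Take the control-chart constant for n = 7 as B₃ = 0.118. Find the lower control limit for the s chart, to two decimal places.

0.18

s̄ = (1.30 + 1.09 + 1.66 + 1.05 + 1.40 + 1.82 + 2.20 + 1.40) / 8 = 1.4900
LCL_s = B₃·s̄ = 0.118 × 1.4900 = 0.1758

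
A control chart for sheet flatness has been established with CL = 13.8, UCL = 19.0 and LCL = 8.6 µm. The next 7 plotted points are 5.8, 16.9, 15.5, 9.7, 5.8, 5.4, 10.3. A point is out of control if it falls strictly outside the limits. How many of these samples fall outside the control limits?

3

Compare each point to [8.6, 19.0]: sample 1 = 5.8 < LCL; sample 5 = 5.8 < LCL; sample 6 = 5.4 < LCL.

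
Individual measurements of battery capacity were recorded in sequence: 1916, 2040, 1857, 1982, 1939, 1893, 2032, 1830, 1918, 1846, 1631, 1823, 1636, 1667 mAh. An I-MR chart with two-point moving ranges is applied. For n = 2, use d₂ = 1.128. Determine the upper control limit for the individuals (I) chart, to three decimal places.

2194.805

X̄ = (1916 + 2040 + 1857 + 1982 + 1939 + 1893 + 2032 + 1830 + 1918 + 1846 + 1631 + 1823 + 1636 + 1667) / 14 = 1857.8571
Moving ranges: 124, 183, 125, 43, 46, 139, 202, 88, 72, 215, 192, 187, 31; M̄R̄ = 1647.0000 / 13 = 126.6923
UCL = X̄ + 3·M̄R̄/d₂ = 1857.8571 + 3 × 126.6923 / 1.128 = 2194.8048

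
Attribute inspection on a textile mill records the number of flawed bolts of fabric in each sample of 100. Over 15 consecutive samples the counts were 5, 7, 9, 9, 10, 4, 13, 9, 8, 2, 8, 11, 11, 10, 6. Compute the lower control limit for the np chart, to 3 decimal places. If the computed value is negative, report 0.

0.000

p̄ = Σdᵢ / (k·n) = 122 / (15 × 100) = 0.08133
LCL = np̄ − 3·√(np̄(1−p̄)) = 8.1333 − 3 × 2.7335 = -0.0671 → 0 (negative, so LCL = 0)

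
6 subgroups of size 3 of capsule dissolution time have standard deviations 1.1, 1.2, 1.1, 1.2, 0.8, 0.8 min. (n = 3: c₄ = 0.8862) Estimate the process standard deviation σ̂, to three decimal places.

s̄ = (1.1 + 1.2 + 1.1 + 1.2 + 0.8 + 0.8) / 6 = 1.0333
σ̂ = s̄ / c₄ = 1.0333 / 0.8862 = 1.1660

1.166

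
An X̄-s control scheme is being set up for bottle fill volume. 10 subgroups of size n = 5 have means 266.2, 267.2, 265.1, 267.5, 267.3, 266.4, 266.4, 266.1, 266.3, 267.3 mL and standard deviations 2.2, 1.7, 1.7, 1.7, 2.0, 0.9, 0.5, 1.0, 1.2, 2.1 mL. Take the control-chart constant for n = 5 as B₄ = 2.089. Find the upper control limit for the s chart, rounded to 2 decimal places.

s̄ = (2.2 + 1.7 + 1.7 + 1.7 + 2.0 + 0.9 + 0.5 + 1.0 + 1.2 + 2.1) / 10 = 1.5000
UCL_s = B₄·s̄ = 2.089 × 1.5000 = 3.1335

3.13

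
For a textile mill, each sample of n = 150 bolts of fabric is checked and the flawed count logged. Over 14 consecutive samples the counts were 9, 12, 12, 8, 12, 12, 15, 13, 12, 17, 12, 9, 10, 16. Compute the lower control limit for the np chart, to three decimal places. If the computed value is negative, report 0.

p̄ = Σdᵢ / (k·n) = 169 / (14 × 150) = 0.08048
LCL = np̄ − 3·√(np̄(1−p̄)) = 12.0714 − 3 × 3.3317 = 2.0764

2.076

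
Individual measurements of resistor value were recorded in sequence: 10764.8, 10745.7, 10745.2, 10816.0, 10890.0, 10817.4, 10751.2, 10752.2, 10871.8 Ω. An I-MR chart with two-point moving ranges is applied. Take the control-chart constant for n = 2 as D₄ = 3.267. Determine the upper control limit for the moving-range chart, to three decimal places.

Moving ranges: 19.1, 0.5, 70.8, 74.0, 72.6, 66.2, 1.0, 119.6; M̄R̄ = 423.8000 / 8 = 52.9750
UCL_MR = D₄·M̄R̄ = 3.267 × 52.9750 = 173.0693

173.069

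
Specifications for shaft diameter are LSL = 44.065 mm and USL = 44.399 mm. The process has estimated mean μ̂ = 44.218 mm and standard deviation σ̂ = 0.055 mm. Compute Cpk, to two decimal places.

0.93

Cpu = (USL − μ̂) / (3σ̂) = (44.399 − 44.218) / (3 × 0.055) = 1.0970; Cpl = (μ̂ − LSL) / (3σ̂) = (44.218 − 44.065) / (3 × 0.055) = 0.9273; Cpk = min(Cpu, Cpl) = 0.9273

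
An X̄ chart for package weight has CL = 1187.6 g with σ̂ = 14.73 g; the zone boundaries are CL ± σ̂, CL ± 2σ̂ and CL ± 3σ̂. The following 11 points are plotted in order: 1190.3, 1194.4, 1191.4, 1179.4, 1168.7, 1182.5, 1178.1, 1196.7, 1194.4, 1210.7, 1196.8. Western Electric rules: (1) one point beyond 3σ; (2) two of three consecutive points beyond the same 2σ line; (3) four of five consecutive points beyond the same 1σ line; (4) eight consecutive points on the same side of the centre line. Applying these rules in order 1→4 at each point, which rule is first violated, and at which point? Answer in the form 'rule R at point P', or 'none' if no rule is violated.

none

Zone of each point (C = within 1σ̂, B = 1σ̂–2σ̂, A = 2σ̂–3σ̂, * = beyond 3σ̂; sign = side of CL): 1:+C, 2:+C, 3:+C, 4:-C, 5:-B, 6:-C, 7:-C, 8:+C, 9:+C, 10:+B, 11:+C
No rule fires across all 11 points.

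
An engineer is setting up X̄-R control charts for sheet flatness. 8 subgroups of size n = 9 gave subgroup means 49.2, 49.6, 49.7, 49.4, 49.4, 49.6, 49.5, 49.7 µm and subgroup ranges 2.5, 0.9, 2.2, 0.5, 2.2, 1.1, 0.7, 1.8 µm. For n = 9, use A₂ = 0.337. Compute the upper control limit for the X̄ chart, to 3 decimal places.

50.014

X̄̄ = (49.2 + 49.6 + 49.7 + 49.4 + 49.4 + 49.6 + 49.5 + 49.7) / 8 = 396.1000 / 8 = 49.5125
R̄ = (2.5 + 0.9 + 2.2 + 0.5 + 2.2 + 1.1 + 0.7 + 1.8) / 8 = 11.9000 / 8 = 1.4875
UCL = X̄̄ + A₂·R̄ = 49.5125 + 0.337 × 1.4875 = 50.0138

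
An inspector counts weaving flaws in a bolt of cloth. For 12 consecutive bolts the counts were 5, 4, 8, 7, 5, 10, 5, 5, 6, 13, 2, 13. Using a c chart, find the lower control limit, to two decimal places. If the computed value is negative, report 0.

0.00

c̄ = (5 + 4 + 8 + 7 + 5 + 10 + 5 + 5 + 6 + 13 + 2 + 13) / 12 = 83 / 12 = 6.9167
LCL = c̄ − 3√c̄ = 6.9167 − 3 × 2.6300 = -0.9732 → 0 (cannot be negative)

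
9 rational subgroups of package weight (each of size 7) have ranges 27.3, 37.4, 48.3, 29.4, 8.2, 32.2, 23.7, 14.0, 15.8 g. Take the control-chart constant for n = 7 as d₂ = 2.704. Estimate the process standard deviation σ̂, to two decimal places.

9.71

R̄ = (27.3 + 37.4 + 48.3 + 29.4 + 8.2 + 32.2 + 23.7 + 14.0 + 15.8) / 9 = 26.2556
σ̂ = R̄ / d₂ = 26.2556 / 2.704 = 9.7099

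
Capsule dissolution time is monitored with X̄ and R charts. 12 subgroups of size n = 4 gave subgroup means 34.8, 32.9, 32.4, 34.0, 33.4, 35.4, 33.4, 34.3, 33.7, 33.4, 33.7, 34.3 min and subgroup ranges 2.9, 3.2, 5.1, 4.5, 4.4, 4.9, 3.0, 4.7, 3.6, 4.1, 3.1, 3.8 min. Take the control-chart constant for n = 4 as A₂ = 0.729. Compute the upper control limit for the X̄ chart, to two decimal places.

36.68

X̄̄ = (34.8 + 32.9 + 32.4 + 34.0 + 33.4 + 35.4 + 33.4 + 34.3 + 33.7 + 33.4 + 33.7 + 34.3) / 12 = 405.7000 / 12 = 33.8083
R̄ = (2.9 + 3.2 + 5.1 + 4.5 + 4.4 + 4.9 + 3.0 + 4.7 + 3.6 + 4.1 + 3.1 + 3.8) / 12 = 47.3000 / 12 = 3.9417
UCL = X̄̄ + A₂·R̄ = 33.8083 + 0.729 × 3.9417 = 36.6818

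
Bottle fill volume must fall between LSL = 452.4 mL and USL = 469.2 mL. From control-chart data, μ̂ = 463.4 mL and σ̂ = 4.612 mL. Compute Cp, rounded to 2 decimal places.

Cp = (USL − LSL) / (6σ̂) = (469.2 − 452.4) / (6 × 4.612) = 16.8000 / 27.6720 = 0.6071

0.61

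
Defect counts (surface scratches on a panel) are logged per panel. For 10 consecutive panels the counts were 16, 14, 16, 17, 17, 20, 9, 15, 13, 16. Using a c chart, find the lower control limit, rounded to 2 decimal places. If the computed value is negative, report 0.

c̄ = (16 + 14 + 16 + 17 + 17 + 20 + 9 + 15 + 13 + 16) / 10 = 153 / 10 = 15.3000
LCL = c̄ − 3√c̄ = 15.3000 − 3 × 3.9115 = 3.5654

3.57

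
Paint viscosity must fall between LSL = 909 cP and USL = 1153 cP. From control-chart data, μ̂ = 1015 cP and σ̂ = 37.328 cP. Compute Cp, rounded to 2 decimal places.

Cp = (USL − LSL) / (6σ̂) = (1153 − 909) / (6 × 37.328) = 244.0000 / 223.9680 = 1.0894

1.09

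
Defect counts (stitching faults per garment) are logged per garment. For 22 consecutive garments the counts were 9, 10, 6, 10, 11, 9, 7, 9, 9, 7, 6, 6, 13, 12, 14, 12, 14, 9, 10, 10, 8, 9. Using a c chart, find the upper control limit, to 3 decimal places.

c̄ = (9 + 10 + 6 + 10 + 11 + 9 + 7 + 9 + 9 + 7 + 6 + 6 + 13 + 12 + 14 + 12 + 14 + 9 + 10 + 10 + 8 + 9) / 22 = 210 / 22 = 9.5455
UCL = c̄ + 3√c̄ = 9.5455 + 3 × √9.5455 = 9.5455 + 3 × 3.0896 = 18.8142

18.814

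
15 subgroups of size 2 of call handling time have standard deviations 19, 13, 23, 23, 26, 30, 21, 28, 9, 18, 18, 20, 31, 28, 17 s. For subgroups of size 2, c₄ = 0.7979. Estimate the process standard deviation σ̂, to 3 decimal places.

s̄ = (19 + 13 + 23 + 23 + 26 + 30 + 21 + 28 + 9 + 18 + 18 + 20 + 31 + 28 + 17) / 15 = 21.6000
σ̂ = s̄ / c₄ = 21.6000 / 0.7979 = 27.0711

27.071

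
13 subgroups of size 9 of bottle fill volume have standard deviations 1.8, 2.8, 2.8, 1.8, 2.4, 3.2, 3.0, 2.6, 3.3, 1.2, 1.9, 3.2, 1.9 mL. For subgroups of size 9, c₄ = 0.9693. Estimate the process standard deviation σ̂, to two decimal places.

s̄ = (1.8 + 2.8 + 2.8 + 1.8 + 2.4 + 3.2 + 3.0 + 2.6 + 3.3 + 1.2 + 1.9 + 3.2 + 1.9) / 13 = 2.4538
σ̂ = s̄ / c₄ = 2.4538 / 0.9693 = 2.5316

2.53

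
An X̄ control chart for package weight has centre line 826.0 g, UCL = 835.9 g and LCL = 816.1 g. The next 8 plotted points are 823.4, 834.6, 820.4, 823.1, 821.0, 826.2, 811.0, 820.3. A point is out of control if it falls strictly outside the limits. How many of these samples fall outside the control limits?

1

Compare each point to [816.1, 835.9]: sample 7 = 811.0 < LCL.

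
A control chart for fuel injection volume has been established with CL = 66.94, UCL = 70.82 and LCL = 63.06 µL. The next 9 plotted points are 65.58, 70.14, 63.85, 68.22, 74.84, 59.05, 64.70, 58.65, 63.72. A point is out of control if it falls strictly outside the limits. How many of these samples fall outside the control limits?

Compare each point to [63.06, 70.82]: sample 5 = 74.84 > UCL; sample 6 = 59.05 < LCL; sample 8 = 58.65 < LCL.

3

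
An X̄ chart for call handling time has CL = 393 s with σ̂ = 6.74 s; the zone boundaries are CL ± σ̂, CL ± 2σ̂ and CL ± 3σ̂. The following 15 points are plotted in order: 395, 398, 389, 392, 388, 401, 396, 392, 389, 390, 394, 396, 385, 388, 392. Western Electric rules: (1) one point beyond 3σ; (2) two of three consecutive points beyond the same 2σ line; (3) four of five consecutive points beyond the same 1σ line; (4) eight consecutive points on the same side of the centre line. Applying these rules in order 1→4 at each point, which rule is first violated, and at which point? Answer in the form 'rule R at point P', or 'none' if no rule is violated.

Zone of each point (C = within 1σ̂, B = 1σ̂–2σ̂, A = 2σ̂–3σ̂, * = beyond 3σ̂; sign = side of CL): 1:+C, 2:+C, 3:-C, 4:-C, 5:-C, 6:+B, 7:+C, 8:-C, 9:-C, 10:-C, 11:+C, 12:+C, 13:-B, 14:-C, 15:-C
No rule fires across all 15 points.

none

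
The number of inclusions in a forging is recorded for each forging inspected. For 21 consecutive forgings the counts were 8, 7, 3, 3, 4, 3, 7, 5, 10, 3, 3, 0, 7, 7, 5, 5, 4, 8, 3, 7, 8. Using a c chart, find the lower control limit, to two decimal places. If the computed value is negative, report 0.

0.00

c̄ = (8 + 7 + 3 + 3 + 4 + 3 + 7 + 5 + 10 + 3 + 3 + 0 + 7 + 7 + 5 + 5 + 4 + 8 + 3 + 7 + 8) / 21 = 110 / 21 = 5.2381
LCL = c̄ − 3√c̄ = 5.2381 − 3 × 2.2887 = -1.6280 → 0 (cannot be negative)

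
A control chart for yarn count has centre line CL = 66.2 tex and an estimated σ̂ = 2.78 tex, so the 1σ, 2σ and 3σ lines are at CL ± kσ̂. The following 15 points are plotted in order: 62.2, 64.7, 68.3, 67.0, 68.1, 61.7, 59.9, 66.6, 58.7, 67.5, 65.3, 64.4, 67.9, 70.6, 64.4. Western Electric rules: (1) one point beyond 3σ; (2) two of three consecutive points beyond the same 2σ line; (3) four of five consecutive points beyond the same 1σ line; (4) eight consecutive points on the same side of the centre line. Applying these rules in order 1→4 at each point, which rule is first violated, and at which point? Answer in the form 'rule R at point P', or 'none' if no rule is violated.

rule 2 at point 9

Zone of each point (C = within 1σ̂, B = 1σ̂–2σ̂, A = 2σ̂–3σ̂, * = beyond 3σ̂; sign = side of CL): 1:-B, 2:-C, 3:+C, 4:+C, 5:+C, 6:-B, 7:-A, 8:+C, 9:-A, 10:+C, 11:-C, 12:-C, 13:+C, 14:+B, 15:-C
Rule 2 (two of three consecutive points beyond the same 2σ limit) is satisfied at point 9.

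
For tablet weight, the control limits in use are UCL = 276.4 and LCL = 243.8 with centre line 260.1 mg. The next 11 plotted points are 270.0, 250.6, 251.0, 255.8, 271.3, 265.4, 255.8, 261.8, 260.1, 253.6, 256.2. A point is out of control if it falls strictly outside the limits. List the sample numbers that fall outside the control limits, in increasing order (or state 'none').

All 11 points lie within [243.8, 276.4].

none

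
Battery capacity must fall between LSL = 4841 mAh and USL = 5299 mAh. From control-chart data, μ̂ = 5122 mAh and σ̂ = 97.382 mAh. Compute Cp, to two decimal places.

Cp = (USL − LSL) / (6σ̂) = (5299 − 4841) / (6 × 97.382) = 458.0000 / 584.2920 = 0.7839

0.78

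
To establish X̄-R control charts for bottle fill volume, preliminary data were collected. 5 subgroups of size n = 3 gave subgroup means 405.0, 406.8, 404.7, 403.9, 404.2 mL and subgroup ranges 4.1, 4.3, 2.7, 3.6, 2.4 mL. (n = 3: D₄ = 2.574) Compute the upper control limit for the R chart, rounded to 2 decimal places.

8.80

R̄ = (4.1 + 4.3 + 2.7 + 3.6 + 2.4) / 5 = 17.1000 / 5 = 3.4200
UCL_R = D₄·R̄ = 2.574 × 3.4200 = 8.8031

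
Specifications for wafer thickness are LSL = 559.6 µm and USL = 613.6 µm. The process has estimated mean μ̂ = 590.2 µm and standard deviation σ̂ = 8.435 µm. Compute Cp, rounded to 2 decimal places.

1.07

Cp = (USL − LSL) / (6σ̂) = (613.6 − 559.6) / (6 × 8.435) = 54.0000 / 50.6100 = 1.0670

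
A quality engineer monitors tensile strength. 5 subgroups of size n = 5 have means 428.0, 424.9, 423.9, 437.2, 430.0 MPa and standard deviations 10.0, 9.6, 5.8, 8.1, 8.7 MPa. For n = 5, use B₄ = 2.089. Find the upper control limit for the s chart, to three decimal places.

s̄ = (10.0 + 9.6 + 5.8 + 8.1 + 8.7) / 5 = 8.4400
UCL_s = B₄·s̄ = 2.089 × 8.4400 = 17.6312

17.631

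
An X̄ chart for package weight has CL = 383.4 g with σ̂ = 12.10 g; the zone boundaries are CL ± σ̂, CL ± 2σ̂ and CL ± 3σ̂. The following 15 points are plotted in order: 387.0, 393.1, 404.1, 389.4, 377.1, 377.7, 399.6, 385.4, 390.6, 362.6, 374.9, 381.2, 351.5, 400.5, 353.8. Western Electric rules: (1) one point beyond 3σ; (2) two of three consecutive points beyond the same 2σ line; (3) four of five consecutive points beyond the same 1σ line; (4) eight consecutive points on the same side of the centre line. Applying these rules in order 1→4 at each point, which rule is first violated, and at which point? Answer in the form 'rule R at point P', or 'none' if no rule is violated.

Zone of each point (C = within 1σ̂, B = 1σ̂–2σ̂, A = 2σ̂–3σ̂, * = beyond 3σ̂; sign = side of CL): 1:+C, 2:+C, 3:+B, 4:+C, 5:-C, 6:-C, 7:+B, 8:+C, 9:+C, 10:-B, 11:-C, 12:-C, 13:-A, 14:+B, 15:-A
Rule 2 (two of three consecutive points beyond the same 2σ limit) is satisfied at point 15.

rule 2 at point 15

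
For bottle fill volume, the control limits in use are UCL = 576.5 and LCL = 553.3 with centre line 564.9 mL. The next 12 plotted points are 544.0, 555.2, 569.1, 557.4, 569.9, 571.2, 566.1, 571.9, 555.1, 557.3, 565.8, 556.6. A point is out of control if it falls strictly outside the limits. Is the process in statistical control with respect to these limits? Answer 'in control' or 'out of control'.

Compare each point to [553.3, 576.5]: sample 1 = 544.0 < LCL.

out of control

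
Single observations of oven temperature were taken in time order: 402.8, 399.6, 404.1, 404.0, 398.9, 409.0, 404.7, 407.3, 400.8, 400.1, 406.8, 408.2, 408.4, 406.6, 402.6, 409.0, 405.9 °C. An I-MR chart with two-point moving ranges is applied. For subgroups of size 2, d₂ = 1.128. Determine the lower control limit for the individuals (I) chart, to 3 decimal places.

X̄ = (402.8 + 399.6 + 404.1 + 404.0 + 398.9 + 409.0 + 404.7 + 407.3 + 400.8 + 400.1 + 406.8 + 408.2 + 408.4 + 406.6 + 402.6 + 409.0 + 405.9) / 17 = 404.6353
Moving ranges: 3.2, 4.5, 0.1, 5.1, 10.1, 4.3, 2.6, 6.5, 0.7, 6.7, 1.4, 0.2, 1.8, 4.0, 6.4, 3.1; M̄R̄ = 60.7000 / 16 = 3.7938
LCL = X̄ − 3·M̄R̄/d₂ = 404.6353 − 3 × 3.7938 / 1.128 = 394.5455

394.546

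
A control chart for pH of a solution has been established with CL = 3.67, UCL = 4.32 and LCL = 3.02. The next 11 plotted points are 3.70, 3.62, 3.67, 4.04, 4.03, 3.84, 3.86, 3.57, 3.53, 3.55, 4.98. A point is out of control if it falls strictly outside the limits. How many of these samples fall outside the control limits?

1

Compare each point to [3.02, 4.32]: sample 11 = 4.98 > UCL.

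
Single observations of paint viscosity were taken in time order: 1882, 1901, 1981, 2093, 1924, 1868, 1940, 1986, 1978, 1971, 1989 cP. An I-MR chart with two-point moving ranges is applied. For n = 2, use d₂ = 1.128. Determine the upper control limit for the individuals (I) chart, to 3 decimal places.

2111.844

X̄ = (1882 + 1901 + 1981 + 2093 + 1924 + 1868 + 1940 + 1986 + 1978 + 1971 + 1989) / 11 = 1955.7273
Moving ranges: 19, 80, 112, 169, 56, 72, 46, 8, 7, 18; M̄R̄ = 587.0000 / 10 = 58.7000
UCL = X̄ + 3·M̄R̄/d₂ = 1955.7273 + 3 × 58.7000 / 1.128 = 2111.8443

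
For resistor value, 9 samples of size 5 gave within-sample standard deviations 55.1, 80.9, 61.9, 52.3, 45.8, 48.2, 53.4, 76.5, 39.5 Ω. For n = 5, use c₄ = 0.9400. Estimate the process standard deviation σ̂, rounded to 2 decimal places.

60.71

s̄ = (55.1 + 80.9 + 61.9 + 52.3 + 45.8 + 48.2 + 53.4 + 76.5 + 39.5) / 9 = 57.0667
σ̂ = s̄ / c₄ = 57.0667 / 0.9400 = 60.7092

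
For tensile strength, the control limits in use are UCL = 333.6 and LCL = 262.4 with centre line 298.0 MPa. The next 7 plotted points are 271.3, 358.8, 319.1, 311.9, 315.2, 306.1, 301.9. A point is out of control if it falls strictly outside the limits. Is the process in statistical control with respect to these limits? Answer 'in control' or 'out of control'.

out of control

Compare each point to [262.4, 333.6]: sample 2 = 358.8 > UCL.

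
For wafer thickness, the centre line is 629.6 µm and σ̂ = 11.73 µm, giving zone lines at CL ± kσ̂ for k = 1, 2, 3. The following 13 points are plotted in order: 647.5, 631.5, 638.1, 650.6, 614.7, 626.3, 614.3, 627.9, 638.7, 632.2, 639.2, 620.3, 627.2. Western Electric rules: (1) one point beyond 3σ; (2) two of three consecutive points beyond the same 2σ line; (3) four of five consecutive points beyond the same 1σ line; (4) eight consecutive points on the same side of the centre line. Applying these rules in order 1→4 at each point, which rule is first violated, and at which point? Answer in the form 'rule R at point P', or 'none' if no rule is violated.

Zone of each point (C = within 1σ̂, B = 1σ̂–2σ̂, A = 2σ̂–3σ̂, * = beyond 3σ̂; sign = side of CL): 1:+B, 2:+C, 3:+C, 4:+B, 5:-B, 6:-C, 7:-B, 8:-C, 9:+C, 10:+C, 11:+C, 12:-C, 13:-C
No rule fires across all 13 points.

none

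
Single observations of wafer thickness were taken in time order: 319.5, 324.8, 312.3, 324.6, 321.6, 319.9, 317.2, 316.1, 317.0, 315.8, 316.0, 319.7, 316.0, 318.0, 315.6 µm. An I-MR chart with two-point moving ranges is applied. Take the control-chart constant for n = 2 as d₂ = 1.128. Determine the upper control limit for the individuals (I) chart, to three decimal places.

X̄ = (319.5 + 324.8 + 312.3 + 324.6 + 321.6 + 319.9 + 317.2 + 316.1 + 317.0 + 315.8 + 316.0 + 319.7 + 316.0 + 318.0 + 315.6) / 15 = 318.2733
Moving ranges: 5.3, 12.5, 12.3, 3.0, 1.7, 2.7, 1.1, 0.9, 1.2, 0.2, 3.7, 3.7, 2.0, 2.4; M̄R̄ = 52.7000 / 14 = 3.7643
UCL = X̄ + 3·M̄R̄/d₂ = 318.2733 + 3 × 3.7643 / 1.128 = 328.2847

328.285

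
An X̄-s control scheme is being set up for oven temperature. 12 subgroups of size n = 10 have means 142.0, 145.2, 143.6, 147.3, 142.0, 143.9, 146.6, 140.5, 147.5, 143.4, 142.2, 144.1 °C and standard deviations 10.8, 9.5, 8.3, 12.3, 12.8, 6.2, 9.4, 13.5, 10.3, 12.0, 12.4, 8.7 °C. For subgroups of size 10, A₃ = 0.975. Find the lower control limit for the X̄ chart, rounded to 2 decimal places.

X̄̄ = (142.0 + 145.2 + 143.6 + 147.3 + 142.0 + 143.9 + 146.6 + 140.5 + 147.5 + 143.4 + 142.2 + 144.1) / 12 = 144.0250
s̄ = (10.8 + 9.5 + 8.3 + 12.3 + 12.8 + 6.2 + 9.4 + 13.5 + 10.3 + 12.0 + 12.4 + 8.7) / 12 = 10.5167
LCL = X̄̄ − A₃·s̄ = 144.0250 − 0.975 × 10.5167 = 133.7713

133.77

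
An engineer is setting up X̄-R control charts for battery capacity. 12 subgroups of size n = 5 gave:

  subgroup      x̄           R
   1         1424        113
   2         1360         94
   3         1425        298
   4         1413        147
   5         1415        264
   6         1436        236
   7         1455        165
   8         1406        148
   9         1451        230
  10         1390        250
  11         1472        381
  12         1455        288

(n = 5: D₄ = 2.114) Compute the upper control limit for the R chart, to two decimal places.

460.50

R̄ = (113 + 94 + 298 + 147 + 264 + 236 + 165 + 148 + 230 + 250 + 381 + 288) / 12 = 2614.0000 / 12 = 217.8333
UCL_R = D₄·R̄ = 2.114 × 217.8333 = 460.4997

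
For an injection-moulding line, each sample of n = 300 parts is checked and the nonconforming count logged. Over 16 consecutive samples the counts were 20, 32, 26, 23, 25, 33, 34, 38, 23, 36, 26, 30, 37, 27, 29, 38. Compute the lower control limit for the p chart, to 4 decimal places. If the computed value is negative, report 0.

p̄ = Σdᵢ / (k·n) = 477 / (16 × 300) = 0.09938
LCL = p̄ − 3·√(p̄(1−p̄)/n) = 0.09938 − 3 × 0.01727 = 0.04756

0.0476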